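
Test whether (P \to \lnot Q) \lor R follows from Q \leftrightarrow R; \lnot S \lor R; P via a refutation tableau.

Initial set: {(Q \leftrightarrow R); (\lnot S \lor R); P; \lnot ((P \to \lnot Q) \lor R)}.
\lnot ((P \to \lnot Q) \lor R): α-rule — add \lnot (P \to \lnot Q), \lnot R.
\lnot (P \to \lnot Q): α-rule — add P, \lnot \lnot Q.
(Q \leftrightarrow R): β-rule — branch into Q, R  //  \lnot Q, \lnot R.
  branch 1 (add Q, R):
    × closes — contains both R and \lnot R.
  branch 2 (add \lnot Q, \lnot R):
    × closes — contains both Q and \lnot Q.
All 2 branches close.
Every branch closed, so the premises entail the conclusion.

Yes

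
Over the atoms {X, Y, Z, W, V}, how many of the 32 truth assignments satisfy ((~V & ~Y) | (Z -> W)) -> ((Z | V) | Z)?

Initial set: {(((~V & ~Y) | (Z -> W)) -> ((Z | V) | Z))}.
(((~V & ~Y) | (Z -> W)) -> ((Z | V) | Z)): β-rule — branch into ~((~V & ~Y) | (Z -> W))  //  ((Z | V) | Z).
  branch 1 (add ~((~V & ~Y) | (Z -> W))):
    ~((~V & ~Y) | (Z -> W)): α-rule — add ~(~V & ~Y), ~(Z -> W).
    ~(Z -> W): α-rule — add Z, ~W.
    ~(~V & ~Y): β-rule — branch into ~~V  //  ~~Y.
      branch 1.1 (add ~~V):
        ○ open, literals {V=true, W=false, Z=true}.
      branch 1.2 (add ~~Y):
        ○ open, literals {W=false, Y=true, Z=true}.
  branch 2 (add ((Z | V) | Z)):
    ((Z | V) | Z): β-rule — branch into (Z | V)  //  Z.
      branch 2.1 (add (Z | V)):
        (Z | V): β-rule — branch into Z  //  V.
          branch 2.1.1 (add Z):
            ○ open, literals {Z=true}.
          branch 2.1.2 (add V):
            ○ open, literals {V=true}.
      branch 2.2 (add Z):
        ○ open, literals {Z=true}.
0 branches closed, 5 open.
Each open branch fixes some atoms; the unmentioned ones are free. Counting distinct full assignments: branch {V=true, W=false, Z=true} (X, Y) contributes 4 new; branch {W=false, Y=true, Z=true} (X, V) contributes 2 new; branch {Z=true} (X, Y, W, V) contributes 10 new; branch {V=true} (X, Y, Z, W) contributes 8 new; branch {Z=true} (X, Y, W, V) contributes 0 new. Total: 24.

24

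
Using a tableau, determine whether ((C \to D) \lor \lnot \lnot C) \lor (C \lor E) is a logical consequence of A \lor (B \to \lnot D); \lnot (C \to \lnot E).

Initial set: {T (A \lor (B \to \lnot D)); T \lnot (C \to \lnot E); F (((C \to D) \lor \lnot \lnot C) \lor (C \lor E))}.
T \lnot (C \to \lnot E): α-rule — add T C, F \lnot E.
F (((C \to D) \lor \lnot \lnot C) \lor (C \lor E)): α-rule — add F ((C \to D) \lor \lnot \lnot C), F (C \lor E).
F ((C \to D) \lor \lnot \lnot C): α-rule — add F (C \to D), F \lnot \lnot C.
F (C \lor E): α-rule — add F C, F E.
× closes — contains both C and \lnot C.
All 1 branch closes.
Every branch closed, so the premises entail the conclusion.

Yes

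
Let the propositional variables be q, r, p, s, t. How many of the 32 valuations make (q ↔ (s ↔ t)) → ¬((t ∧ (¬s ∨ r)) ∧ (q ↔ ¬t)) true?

Initial set: {((q ↔ (s ↔ t)) → ¬((t ∧ (¬s ∨ r)) ∧ (q ↔ ¬t)))}.
((q ↔ (s ↔ t)) → ¬((t ∧ (¬s ∨ r)) ∧ (q ↔ ¬t))): β-rule — branch into ¬(q ↔ (s ↔ t))  //  ¬((t ∧ (¬s ∨ r)) ∧ (q ↔ ¬t)).
  branch 1 (add ¬(q ↔ (s ↔ t))):
    ¬(q ↔ (s ↔ t)): β-rule — branch into q, ¬(s ↔ t)  //  ¬q, (s ↔ t).
      branch 1.1 (add q, ¬(s ↔ t)):
        ¬(s ↔ t): β-rule — branch into s, ¬t  //  ¬s, t.
          branch 1.1.1 (add s, ¬t):
            ○ open, literals {q=true, s=true, t=false}.
          branch 1.1.2 (add ¬s, t):
            ○ open, literals {q=true, s=false, t=true}.
      branch 1.2 (add ¬q, (s ↔ t)):
        (s ↔ t): β-rule — branch into s, t  //  ¬s, ¬t.
          branch 1.2.1 (add s, t):
            ○ open, literals {q=false, s=true, t=true}.
          branch 1.2.2 (add ¬s, ¬t):
            ○ open, literals {q=false, s=false, t=false}.
  branch 2 (add ¬((t ∧ (¬s ∨ r)) ∧ (q ↔ ¬t))):
    ¬((t ∧ (¬s ∨ r)) ∧ (q ↔ ¬t)): β-rule — branch into ¬(t ∧ (¬s ∨ r))  //  ¬(q ↔ ¬t).
      branch 2.1 (add ¬(t ∧ (¬s ∨ r))):
        ¬(t ∧ (¬s ∨ r)): β-rule — branch into ¬t  //  ¬(¬s ∨ r).
          branch 2.1.1 (add ¬t):
            ○ open, literals {t=false}.
          branch 2.1.2 (add ¬(¬s ∨ r)):
            ¬(¬s ∨ r): α-rule — add ¬¬s, ¬r.
            ○ open, literals {r=false, s=true}.
      branch 2.2 (add ¬(q ↔ ¬t)):
        ¬(q ↔ ¬t): β-rule — branch into q, ¬¬t  //  ¬q, ¬t.
          branch 2.2.1 (add q, ¬¬t):
            ○ open, literals {q=true, t=true}.
          branch 2.2.2 (add ¬q, ¬t):
            ○ open, literals {q=false, t=false}.
0 branches closed, 8 open.
Each open branch fixes some atoms; the unmentioned ones are free. Counting distinct full assignments: branch {q=true, s=true, t=false} (r, p) contributes 4 new; branch {q=true, s=false, t=true} (r, p) contributes 4 new; branch {q=false, s=true, t=true} (r, p) contributes 4 new; branch {q=false, s=false, t=false} (r, p) contributes 4 new; branch {t=false} (q, r, p, s) contributes 8 new; branch {r=false, s=true} (q, p, t) contributes 2 new; branch {q=true, t=true} (r, p, s) contributes 2 new; branch {q=false, t=false} (r, p, s) contributes 0 new. Total: 28.

28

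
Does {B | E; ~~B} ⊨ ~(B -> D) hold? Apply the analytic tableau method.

Initial set: {T (B | E); T ~~B; F ~(B -> D)}.
T ~~B: drop double negation, giving T B.
T (B | E): β-rule — branch into T B  //  T E.
  branch 1 (add T B):
    F ~(B -> D): β-rule — branch into F B  //  T D.
      branch 1.1 (add F B):
        × closes — contains both B and ~B.
      branch 1.2 (add T D):
        ○ open, literals {B=true, D=true}.
  branch 2 (add T E):
    F ~(B -> D): β-rule — branch into F B  //  T D.
      branch 2.1 (add F B):
        × closes — contains both B and ~B.
      branch 2.2 (add T D):
        ○ open, literals {B=true, D=true, E=true}.
2 branches closed, 2 open.
An open branch gives a countermodel: B=true, D=true (unmentioned atoms arbitrary); the premises hold there but the conclusion fails.

No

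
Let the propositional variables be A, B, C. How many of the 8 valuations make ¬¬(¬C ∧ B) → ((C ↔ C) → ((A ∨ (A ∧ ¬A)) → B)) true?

Initial set: {(¬¬(¬C ∧ B) → ((C ↔ C) → ((A ∨ (A ∧ ¬A)) → B)))}.
(¬¬(¬C ∧ B) → ((C ↔ C) → ((A ∨ (A ∧ ¬A)) → B))): β-rule — branch into ¬¬¬(¬C ∧ B)  //  ((C ↔ C) → ((A ∨ (A ∧ ¬A)) → B)).
  branch 1 (add ¬¬¬(¬C ∧ B)):
    ¬¬¬(¬C ∧ B): drop double negation, giving ¬(¬C ∧ B).
    ¬(¬C ∧ B): β-rule — branch into ¬¬C  //  ¬B.
      branch 1.1 (add ¬¬C):
        ○ open, literals {C=true}.
      branch 1.2 (add ¬B):
        ○ open, literals {B=false}.
  branch 2 (add ((C ↔ C) → ((A ∨ (A ∧ ¬A)) → B))):
    ((C ↔ C) → ((A ∨ (A ∧ ¬A)) → B)): β-rule — branch into ¬(C ↔ C)  //  ((A ∨ (A ∧ ¬A)) → B).
      branch 2.1 (add ¬(C ↔ C)):
        ¬(C ↔ C): β-rule — branch into C, ¬C  //  ¬C, C.
          branch 2.1.1 (add C, ¬C):
            × closes — contains both C and ¬C.
          branch 2.1.2 (add ¬C, C):
            × closes — contains both C and ¬C.
      branch 2.2 (add ((A ∨ (A ∧ ¬A)) → B)):
        ((A ∨ (A ∧ ¬A)) → B): β-rule — branch into ¬(A ∨ (A ∧ ¬A))  //  B.
          branch 2.2.1 (add ¬(A ∨ (A ∧ ¬A))):
            ¬(A ∨ (A ∧ ¬A)): α-rule — add ¬A, ¬(A ∧ ¬A).
            ¬(A ∧ ¬A): β-rule — branch into ¬A  //  ¬¬A.
              branch 2.2.1.1 (add ¬A):
                ○ open, literals {A=false}.
              branch 2.2.1.2 (add ¬¬A):
                × closes — contains both A and ¬A.
          branch 2.2.2 (add B):
            ○ open, literals {B=true}.
3 branches closed, 4 open.
Each open branch fixes some atoms; the unmentioned ones are free. Counting distinct full assignments: branch {C=true} (A, B) contributes 4 new; branch {B=false} (A, C) contributes 2 new; branch {A=false} (B, C) contributes 1 new; branch {B=true} (A, C) contributes 1 new. Total: 8.

8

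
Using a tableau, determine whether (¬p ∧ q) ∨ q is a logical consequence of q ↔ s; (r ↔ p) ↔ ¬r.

Initial set: {(q ↔ s); ((r ↔ p) ↔ ¬r); ¬((¬p ∧ q) ∨ q)}.
¬((¬p ∧ q) ∨ q): α-rule — add ¬(¬p ∧ q), ¬q.
(q ↔ s): β-rule — branch into q, s  //  ¬q, ¬s.
  branch 1 (add q, s):
    × closes — contains both q and ¬q.
  branch 2 (add ¬q, ¬s):
    ((r ↔ p) ↔ ¬r): β-rule — branch into (r ↔ p), ¬r  //  ¬(r ↔ p), ¬¬r.
      branch 2.1 (add (r ↔ p), ¬r):
        ¬(¬p ∧ q): β-rule — branch into ¬¬p  //  ¬q.
          branch 2.1.1 (add ¬¬p):
            (r ↔ p): β-rule — branch into r, p  //  ¬r, ¬p.
              branch 2.1.1.1 (add r, p):
                × closes — contains both r and ¬r.
              branch 2.1.1.2 (add ¬r, ¬p):
                × closes — contains both p and ¬p.
          branch 2.1.2 (add ¬q):
            (r ↔ p): β-rule — branch into r, p  //  ¬r, ¬p.
              branch 2.1.2.1 (add r, p):
                × closes — contains both r and ¬r.
              branch 2.1.2.2 (add ¬r, ¬p):
                ○ open, literals {p=false, q=false, r=false, s=false}.
      branch 2.2 (add ¬(r ↔ p), ¬¬r):
        ¬(¬p ∧ q): β-rule — branch into ¬¬p  //  ¬q.
          branch 2.2.1 (add ¬¬p):
            ¬(r ↔ p): β-rule — branch into r, ¬p  //  ¬r, p.
              branch 2.2.1.1 (add r, ¬p):
                × closes — contains both p and ¬p.
              branch 2.2.1.2 (add ¬r, p):
                × closes — contains both r and ¬r.
          branch 2.2.2 (add ¬q):
            ¬(r ↔ p): β-rule — branch into r, ¬p  //  ¬r, p.
              branch 2.2.2.1 (add r, ¬p):
                ○ open, literals {p=false, q=false, r=true, s=false}.
              branch 2.2.2.2 (add ¬r, p):
                × closes — contains both r and ¬r.
7 branches closed, 2 open.
An open branch gives a countermodel: p=false, q=false, r=false, s=false (unmentioned atoms arbitrary); the premises hold there but the conclusion fails.

No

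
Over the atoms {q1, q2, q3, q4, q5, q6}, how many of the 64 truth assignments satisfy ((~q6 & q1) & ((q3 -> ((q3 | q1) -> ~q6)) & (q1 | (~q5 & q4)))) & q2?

8

Initial set: {(((~q6 & q1) & ((q3 -> ((q3 | q1) -> ~q6)) & (q1 | (~q5 & q4)))) & q2)}.
(((~q6 & q1) & ((q3 -> ((q3 | q1) -> ~q6)) & (q1 | (~q5 & q4)))) & q2): α-rule — add ((~q6 & q1) & ((q3 -> ((q3 | q1) -> ~q6)) & (q1 | (~q5 & q4)))), q2.
((~q6 & q1) & ((q3 -> ((q3 | q1) -> ~q6)) & (q1 | (~q5 & q4)))): α-rule — add (~q6 & q1), ((q3 -> ((q3 | q1) -> ~q6)) & (q1 | (~q5 & q4))).
(~q6 & q1): α-rule — add ~q6, q1.
((q3 -> ((q3 | q1) -> ~q6)) & (q1 | (~q5 & q4))): α-rule — add (q3 -> ((q3 | q1) -> ~q6)), (q1 | (~q5 & q4)).
(q3 -> ((q3 | q1) -> ~q6)): β-rule — branch into ~q3  //  ((q3 | q1) -> ~q6).
  branch 1 (add ~q3):
    (q1 | (~q5 & q4)): β-rule — branch into q1  //  (~q5 & q4).
      branch 1.1 (add q1):
        ○ open, literals {q1=true, q2=true, q3=false, q6=false}.
      branch 1.2 (add (~q5 & q4)):
        (~q5 & q4): α-rule — add ~q5, q4.
        ○ open, literals {q1=true, q2=true, q3=false, q4=true, q5=false, q6=false}.
  branch 2 (add ((q3 | q1) -> ~q6)):
    (q1 | (~q5 & q4)): β-rule — branch into q1  //  (~q5 & q4).
      branch 2.1 (add q1):
        ((q3 | q1) -> ~q6): β-rule — branch into ~(q3 | q1)  //  ~q6.
          branch 2.1.1 (add ~(q3 | q1)):
            ~(q3 | q1): α-rule — add ~q3, ~q1.
            × closes — contains both q1 and ~q1.
          branch 2.1.2 (add ~q6):
            ○ open, literals {q1=true, q2=true, q6=false}.
      branch 2.2 (add (~q5 & q4)):
        (~q5 & q4): α-rule — add ~q5, q4.
        ((q3 | q1) -> ~q6): β-rule — branch into ~(q3 | q1)  //  ~q6.
          branch 2.2.1 (add ~(q3 | q1)):
            ~(q3 | q1): α-rule — add ~q3, ~q1.
            × closes — contains both q1 and ~q1.
          branch 2.2.2 (add ~q6):
            ○ open, literals {q1=true, q2=true, q4=true, q5=false, q6=false}.
2 branches closed, 4 open.
Each open branch fixes some atoms; the unmentioned ones are free. Counting distinct full assignments: branch {q1=true, q2=true, q3=false, q6=false} (q4, q5) contributes 4 new; branch {q1=true, q2=true, q3=false, q4=true, q5=false, q6=false} (none free) contributes 0 new; branch {q1=true, q2=true, q6=false} (q3, q4, q5) contributes 4 new; branch {q1=true, q2=true, q4=true, q5=false, q6=false} (q3) contributes 0 new. Total: 8.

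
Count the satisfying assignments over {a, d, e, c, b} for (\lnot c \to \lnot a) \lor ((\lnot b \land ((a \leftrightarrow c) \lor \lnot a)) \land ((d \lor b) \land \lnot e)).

Initial set: {T ((\lnot c \to \lnot a) \lor ((\lnot b \land ((a \leftrightarrow c) \lor \lnot a)) \land ((d \lor b) \land \lnot e)))}.
T ((\lnot c \to \lnot a) \lor ((\lnot b \land ((a \leftrightarrow c) \lor \lnot a)) \land ((d \lor b) \land \lnot e))): β-rule — branch into T (\lnot c \to \lnot a)  //  T ((\lnot b \land ((a \leftrightarrow c) \lor \lnot a)) \land ((d \lor b) \land \lnot e)).
  branch 1 (add T (\lnot c \to \lnot a)):
    T (\lnot c \to \lnot a): β-rule — branch into F \lnot c  //  T \lnot a.
      branch 1.1 (add F \lnot c):
        ○ open, literals {c=true}.
      branch 1.2 (add T \lnot a):
        ○ open, literals {a=false}.
  branch 2 (add T ((\lnot b \land ((a \leftrightarrow c) \lor \lnot a)) \land ((d \lor b) \land \lnot e))):
    T ((\lnot b \land ((a \leftrightarrow c) \lor \lnot a)) \land ((d \lor b) \land \lnot e)): α-rule — add T (\lnot b \land ((a \leftrightarrow c) \lor \lnot a)), T ((d \lor b) \land \lnot e).
    T (\lnot b \land ((a \leftrightarrow c) \lor \lnot a)): α-rule — add T \lnot b, T ((a \leftrightarrow c) \lor \lnot a).
    T ((d \lor b) \land \lnot e): α-rule — add T (d \lor b), T \lnot e.
    T ((a \leftrightarrow c) \lor \lnot a): β-rule — branch into T (a \leftrightarrow c)  //  T \lnot a.
      branch 2.1 (add T (a \leftrightarrow c)):
        T (d \lor b): β-rule — branch into T d  //  T b.
          branch 2.1.1 (add T d):
            T (a \leftrightarrow c): β-rule — branch into T a, T c  //  F a, F c.
              branch 2.1.1.1 (add T a, T c):
                ○ open, literals {a=true, b=false, c=true, d=true, e=false}.
              branch 2.1.1.2 (add F a, F c):
                ○ open, literals {a=false, b=false, c=false, d=true, e=false}.
          branch 2.1.2 (add T b):
            × closes — contains both b and \lnot b.
      branch 2.2 (add T \lnot a):
        T (d \lor b): β-rule — branch into T d  //  T b.
          branch 2.2.1 (add T d):
            ○ open, literals {a=false, b=false, d=true, e=false}.
          branch 2.2.2 (add T b):
            × closes — contains both b and \lnot b.
2 branches closed, 5 open.
Each open branch fixes some atoms; the unmentioned ones are free. Counting distinct full assignments: branch {c=true} (a, d, e, b) contributes 16 new; branch {a=false} (d, e, c, b) contributes 8 new; branch {a=true, b=false, c=true, d=true, e=false} (none free) contributes 0 new; branch {a=false, b=false, c=false, d=true, e=false} (none free) contributes 0 new; branch {a=false, b=false, d=true, e=false} (c) contributes 0 new. Total: 24.

24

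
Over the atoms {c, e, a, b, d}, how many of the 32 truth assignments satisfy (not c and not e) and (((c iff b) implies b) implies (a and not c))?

6

Initial set: {T ((not c and not e) and (((c iff b) implies b) implies (a and not c)))}.
T ((not c and not e) and (((c iff b) implies b) implies (a and not c))): α-rule — add T (not c and not e), T (((c iff b) implies b) implies (a and not c)).
T (not c and not e): α-rule — add T not c, T not e.
T (((c iff b) implies b) implies (a and not c)): β-rule — branch into F ((c iff b) implies b)  //  T (a and not c).
  branch 1 (add F ((c iff b) implies b)):
    F ((c iff b) implies b): α-rule — add T (c iff b), F b.
    T (c iff b): β-rule — branch into T c, T b  //  F c, F b.
      branch 1.1 (add T c, T b):
        × closes — contains both c and not c.
      branch 1.2 (add F c, F b):
        ○ open, literals {b=F, c=F, e=F}.
  branch 2 (add T (a and not c)):
    T (a and not c): α-rule — add T a, T not c.
    ○ open, literals {a=T, c=F, e=F}.
1 branch closed, 2 open.
Each open branch fixes some atoms; the unmentioned ones are free. Counting distinct full assignments: branch {b=F, c=F, e=F} (a, d) contributes 4 new; branch {a=T, c=F, e=F} (b, d) contributes 2 new. Total: 6.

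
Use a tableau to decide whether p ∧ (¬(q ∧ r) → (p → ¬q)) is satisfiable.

Satisfiable

Initial set: {(p ∧ (¬(q ∧ r) → (p → ¬q)))}.
(p ∧ (¬(q ∧ r) → (p → ¬q))): α-rule — add p, (¬(q ∧ r) → (p → ¬q)).
(¬(q ∧ r) → (p → ¬q)): β-rule — branch into ¬¬(q ∧ r)  //  (p → ¬q).
  branch 1 (add ¬¬(q ∧ r)):
    ¬¬(q ∧ r): α-rule — add q, r.
    ○ open, literals {p=T, q=T, r=T}.
  branch 2 (add (p → ¬q)):
    (p → ¬q): β-rule — branch into ¬p  //  ¬q.
      branch 2.1 (add ¬p):
        × closes — contains both p and ¬p.
      branch 2.2 (add ¬q):
        ○ open, literals {p=T, q=F}.
1 branch closed, 2 open.
An open branch gives a satisfying assignment: p=T, q=T, r=T.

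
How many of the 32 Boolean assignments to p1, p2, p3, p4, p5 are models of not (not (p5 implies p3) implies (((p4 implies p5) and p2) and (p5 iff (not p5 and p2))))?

Initial set: {not (not (p5 implies p3) implies (((p4 implies p5) and p2) and (p5 iff (not p5 and p2))))}.
not (not (p5 implies p3) implies (((p4 implies p5) and p2) and (p5 iff (not p5 and p2)))): α-rule — add not (p5 implies p3), not (((p4 implies p5) and p2) and (p5 iff (not p5 and p2))).
not (p5 implies p3): α-rule — add p5, not p3.
not (((p4 implies p5) and p2) and (p5 iff (not p5 and p2))): β-rule — branch into not ((p4 implies p5) and p2)  //  not (p5 iff (not p5 and p2)).
  branch 1 (add not ((p4 implies p5) and p2)):
    not ((p4 implies p5) and p2): β-rule — branch into not (p4 implies p5)  //  not p2.
      branch 1.1 (add not (p4 implies p5)):
        not (p4 implies p5): α-rule — add p4, not p5.
        × closes — contains both p5 and not p5.
      branch 1.2 (add not p2):
        ○ open, literals {p2=0, p3=0, p5=1}.
  branch 2 (add not (p5 iff (not p5 and p2))):
    not (p5 iff (not p5 and p2)): β-rule — branch into p5, not (not p5 and p2)  //  not p5, (not p5 and p2).
      branch 2.1 (add p5, not (not p5 and p2)):
        not (not p5 and p2): β-rule — branch into not not p5  //  not p2.
          branch 2.1.1 (add not not p5):
            ○ open, literals {p3=0, p5=1}.
          branch 2.1.2 (add not p2):
            ○ open, literals {p2=0, p3=0, p5=1}.
      branch 2.2 (add not p5, (not p5 and p2)):
        × closes — contains both p5 and not p5.
2 branches closed, 3 open.
Each open branch fixes some atoms; the unmentioned ones are free. Counting distinct full assignments: branch {p2=0, p3=0, p5=1} (p1, p4) contributes 4 new; branch {p3=0, p5=1} (p1, p2, p4) contributes 4 new; branch {p2=0, p3=0, p5=1} (p1, p4) contributes 0 new. Total: 8.

8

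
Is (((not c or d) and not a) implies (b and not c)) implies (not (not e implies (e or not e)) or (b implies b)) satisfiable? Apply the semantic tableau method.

Satisfiable

Initial set: {((((not c or d) and not a) implies (b and not c)) implies (not (not e implies (e or not e)) or (b implies b)))}.
((((not c or d) and not a) implies (b and not c)) implies (not (not e implies (e or not e)) or (b implies b))): β-rule — branch into not (((not c or d) and not a) implies (b and not c))  //  (not (not e implies (e or not e)) or (b implies b)).
  branch 1 (add not (((not c or d) and not a) implies (b and not c))):
    not (((not c or d) and not a) implies (b and not c)): α-rule — add ((not c or d) and not a), not (b and not c).
    ((not c or d) and not a): α-rule — add (not c or d), not a.
    not (b and not c): β-rule — branch into not b  //  not not c.
      branch 1.1 (add not b):
        (not c or d): β-rule — branch into not c  //  d.
          branch 1.1.1 (add not c):
            ○ open, literals {a=false, b=false, c=false}.
          branch 1.1.2 (add d):
            ○ open, literals {a=false, b=false, d=true}.
      branch 1.2 (add not not c):
        (not c or d): β-rule — branch into not c  //  d.
          branch 1.2.1 (add not c):
            × closes — contains both c and not c.
          branch 1.2.2 (add d):
            ○ open, literals {a=false, c=true, d=true}.
  branch 2 (add (not (not e implies (e or not e)) or (b implies b))):
    (not (not e implies (e or not e)) or (b implies b)): β-rule — branch into not (not e implies (e or not e))  //  (b implies b).
      branch 2.1 (add not (not e implies (e or not e))):
        not (not e implies (e or not e)): α-rule — add not e, not (e or not e).
        not (e or not e): α-rule — add not e, not not e.
        × closes — contains both e and not e.
      branch 2.2 (add (b implies b)):
        (b implies b): β-rule — branch into not b  //  b.
          branch 2.2.1 (add not b):
            ○ open, literals {b=false}.
          branch 2.2.2 (add b):
            ○ open, literals {b=true}.
2 branches closed, 5 open.
An open branch gives a satisfying assignment: a=false, b=false, c=false.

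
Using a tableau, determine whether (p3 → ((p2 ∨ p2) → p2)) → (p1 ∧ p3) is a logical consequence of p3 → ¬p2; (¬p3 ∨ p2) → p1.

No

Initial set: {(p3 → ¬p2); ((¬p3 ∨ p2) → p1); ¬((p3 → ((p2 ∨ p2) → p2)) → (p1 ∧ p3))}.
¬((p3 → ((p2 ∨ p2) → p2)) → (p1 ∧ p3)): α-rule — add (p3 → ((p2 ∨ p2) → p2)), ¬(p1 ∧ p3).
(p3 → ¬p2): β-rule — branch into ¬p3  //  ¬p2.
  branch 1 (add ¬p3):
    ((¬p3 ∨ p2) → p1): β-rule — branch into ¬(¬p3 ∨ p2)  //  p1.
      branch 1.1 (add ¬(¬p3 ∨ p2)):
        ¬(¬p3 ∨ p2): α-rule — add ¬¬p3, ¬p2.
        × closes — contains both p3 and ¬p3.
      branch 1.2 (add p1):
        (p3 → ((p2 ∨ p2) → p2)): β-rule — branch into ¬p3  //  ((p2 ∨ p2) → p2).
          branch 1.2.1 (add ¬p3):
            ¬(p1 ∧ p3): β-rule — branch into ¬p1  //  ¬p3.
              branch 1.2.1.1 (add ¬p1):
                × closes — contains both p1 and ¬p1.
              branch 1.2.1.2 (add ¬p3):
                ○ open, literals {p1=1, p3=0}.
          branch 1.2.2 (add ((p2 ∨ p2) → p2)):
            ¬(p1 ∧ p3): β-rule — branch into ¬p1  //  ¬p3.
              branch 1.2.2.1 (add ¬p1):
                × closes — contains both p1 and ¬p1.
              branch 1.2.2.2 (add ¬p3):
                ((p2 ∨ p2) → p2): β-rule — branch into ¬(p2 ∨ p2)  //  p2.
                  branch 1.2.2.2.1 (add ¬(p2 ∨ p2)):
                    ¬(p2 ∨ p2): α-rule — add ¬p2, ¬p2.
                    ○ open, literals {p1=1, p2=0, p3=0}.
                  branch 1.2.2.2.2 (add p2):
                    ○ open, literals {p1=1, p2=1, p3=0}.
  branch 2 (add ¬p2):
    ((¬p3 ∨ p2) → p1): β-rule — branch into ¬(¬p3 ∨ p2)  //  p1.
      branch 2.1 (add ¬(¬p3 ∨ p2)):
        ¬(¬p3 ∨ p2): α-rule — add ¬¬p3, ¬p2.
        (p3 → ((p2 ∨ p2) → p2)): β-rule — branch into ¬p3  //  ((p2 ∨ p2) → p2).
          branch 2.1.1 (add ¬p3):
            × closes — contains both p3 and ¬p3.
          branch 2.1.2 (add ((p2 ∨ p2) → p2)):
            ¬(p1 ∧ p3): β-rule — branch into ¬p1  //  ¬p3.
              branch 2.1.2.1 (add ¬p1):
                ((p2 ∨ p2) → p2): β-rule — branch into ¬(p2 ∨ p2)  //  p2.
                  branch 2.1.2.1.1 (add ¬(p2 ∨ p2)):
                    ¬(p2 ∨ p2): α-rule — add ¬p2, ¬p2.
                    ○ open, literals {p1=0, p2=0, p3=1}.
                  branch 2.1.2.1.2 (add p2):
                    × closes — contains both p2 and ¬p2.
              branch 2.1.2.2 (add ¬p3):
                × closes — contains both p3 and ¬p3.
      branch 2.2 (add p1):
        (p3 → ((p2 ∨ p2) → p2)): β-rule — branch into ¬p3  //  ((p2 ∨ p2) → p2).
          branch 2.2.1 (add ¬p3):
            ¬(p1 ∧ p3): β-rule — branch into ¬p1  //  ¬p3.
              branch 2.2.1.1 (add ¬p1):
                × closes — contains both p1 and ¬p1.
              branch 2.2.1.2 (add ¬p3):
                ○ open, literals {p1=1, p2=0, p3=0}.
          branch 2.2.2 (add ((p2 ∨ p2) → p2)):
            ¬(p1 ∧ p3): β-rule — branch into ¬p1  //  ¬p3.
              branch 2.2.2.1 (add ¬p1):
                × closes — contains both p1 and ¬p1.
              branch 2.2.2.2 (add ¬p3):
                ((p2 ∨ p2) → p2): β-rule — branch into ¬(p2 ∨ p2)  //  p2.
                  branch 2.2.2.2.1 (add ¬(p2 ∨ p2)):
                    ¬(p2 ∨ p2): α-rule — add ¬p2, ¬p2.
                    ○ open, literals {p1=1, p2=0, p3=0}.
                  branch 2.2.2.2.2 (add p2):
                    × closes — contains both p2 and ¬p2.
9 branches closed, 6 open.
An open branch gives a countermodel: p1=1, p3=0 (unmentioned atoms arbitrary); the premises hold there but the conclusion fails.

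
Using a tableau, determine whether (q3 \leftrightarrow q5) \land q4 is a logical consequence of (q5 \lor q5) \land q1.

No

Initial set: {T ((q5 \lor q5) \land q1); F ((q3 \leftrightarrow q5) \land q4)}.
T ((q5 \lor q5) \land q1): α-rule — add T (q5 \lor q5), T q1.
F ((q3 \leftrightarrow q5) \land q4): β-rule — branch into F (q3 \leftrightarrow q5)  //  F q4.
  branch 1 (add F (q3 \leftrightarrow q5)):
    T (q5 \lor q5): β-rule — branch into T q5  //  T q5.
      branch 1.1 (add T q5):
        F (q3 \leftrightarrow q5): β-rule — branch into T q3, F q5  //  F q3, T q5.
          branch 1.1.1 (add T q3, F q5):
            × closes — contains both q5 and \lnot q5.
          branch 1.1.2 (add F q3, T q5):
            ○ open, literals {q1=T, q3=F, q5=T}.
      branch 1.2 (add T q5):
        F (q3 \leftrightarrow q5): β-rule — branch into T q3, F q5  //  F q3, T q5.
          branch 1.2.1 (add T q3, F q5):
            × closes — contains both q5 and \lnot q5.
          branch 1.2.2 (add F q3, T q5):
            ○ open, literals {q1=T, q3=F, q5=T}.
  branch 2 (add F q4):
    T (q5 \lor q5): β-rule — branch into T q5  //  T q5.
      branch 2.1 (add T q5):
        ○ open, literals {q1=T, q4=F, q5=T}.
      branch 2.2 (add T q5):
        ○ open, literals {q1=T, q4=F, q5=T}.
2 branches closed, 4 open.
An open branch gives a countermodel: q1=T, q3=F, q5=T (unmentioned atoms arbitrary); the premises hold there but the conclusion fails.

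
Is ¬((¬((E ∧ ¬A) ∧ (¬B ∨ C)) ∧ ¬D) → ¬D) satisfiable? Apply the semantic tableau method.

Unsatisfiable

Initial set: {¬((¬((E ∧ ¬A) ∧ (¬B ∨ C)) ∧ ¬D) → ¬D)}.
¬((¬((E ∧ ¬A) ∧ (¬B ∨ C)) ∧ ¬D) → ¬D): α-rule — add (¬((E ∧ ¬A) ∧ (¬B ∨ C)) ∧ ¬D), ¬¬D.
(¬((E ∧ ¬A) ∧ (¬B ∨ C)) ∧ ¬D): α-rule — add ¬((E ∧ ¬A) ∧ (¬B ∨ C)), ¬D.
× closes — contains both D and ¬D.
All 1 branch closes.
Every branch closed; the formula is unsatisfiable.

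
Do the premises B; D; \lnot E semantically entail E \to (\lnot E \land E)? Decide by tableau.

Initial set: {B; D; \lnot E; \lnot (E \to (\lnot E \land E))}.
\lnot (E \to (\lnot E \land E)): α-rule — add E, \lnot (\lnot E \land E).
× closes — contains both E and \lnot E.
All 1 branch closes.
Every branch closed, so the premises entail the conclusion.

Yes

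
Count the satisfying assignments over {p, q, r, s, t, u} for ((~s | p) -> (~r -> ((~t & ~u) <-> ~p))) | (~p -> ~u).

60

Initial set: {(((~s | p) -> (~r -> ((~t & ~u) <-> ~p))) | (~p -> ~u))}.
(((~s | p) -> (~r -> ((~t & ~u) <-> ~p))) | (~p -> ~u)): β-rule — branch into ((~s | p) -> (~r -> ((~t & ~u) <-> ~p)))  //  (~p -> ~u).
  branch 1 (add ((~s | p) -> (~r -> ((~t & ~u) <-> ~p)))):
    ((~s | p) -> (~r -> ((~t & ~u) <-> ~p))): β-rule — branch into ~(~s | p)  //  (~r -> ((~t & ~u) <-> ~p)).
      branch 1.1 (add ~(~s | p)):
        ~(~s | p): α-rule — add ~~s, ~p.
        ○ open, literals {p=0, s=1}.
      branch 1.2 (add (~r -> ((~t & ~u) <-> ~p))):
        (~r -> ((~t & ~u) <-> ~p)): β-rule — branch into ~~r  //  ((~t & ~u) <-> ~p).
          branch 1.2.1 (add ~~r):
            ○ open, literals {r=1}.
          branch 1.2.2 (add ((~t & ~u) <-> ~p)):
            ((~t & ~u) <-> ~p): β-rule — branch into (~t & ~u), ~p  //  ~(~t & ~u), ~~p.
              branch 1.2.2.1 (add (~t & ~u), ~p):
                (~t & ~u): α-rule — add ~t, ~u.
                ○ open, literals {p=0, t=0, u=0}.
              branch 1.2.2.2 (add ~(~t & ~u), ~~p):
                ~(~t & ~u): β-rule — branch into ~~t  //  ~~u.
                  branch 1.2.2.2.1 (add ~~t):
                    ○ open, literals {p=1, t=1}.
                  branch 1.2.2.2.2 (add ~~u):
                    ○ open, literals {p=1, u=1}.
  branch 2 (add (~p -> ~u)):
    (~p -> ~u): β-rule — branch into ~~p  //  ~u.
      branch 2.1 (add ~~p):
        ○ open, literals {p=1}.
      branch 2.2 (add ~u):
        ○ open, literals {u=0}.
0 branches closed, 7 open.
Each open branch fixes some atoms; the unmentioned ones are free. Counting distinct full assignments: branch {p=0, s=1} (q, r, t, u) contributes 16 new; branch {r=1} (p, q, s, t, u) contributes 24 new; branch {p=0, t=0, u=0} (q, r, s) contributes 2 new; branch {p=1, t=1} (q, r, s, u) contributes 8 new; branch {p=1, u=1} (q, r, s, t) contributes 4 new; branch {p=1} (q, r, s, t, u) contributes 4 new; branch {u=0} (p, q, r, s, t) contributes 2 new. Total: 60.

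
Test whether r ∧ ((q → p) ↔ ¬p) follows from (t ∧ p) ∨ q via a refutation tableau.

Initial set: {((t ∧ p) ∨ q); ¬(r ∧ ((q → p) ↔ ¬p))}.
((t ∧ p) ∨ q): β-rule — branch into (t ∧ p)  //  q.
  branch 1 (add (t ∧ p)):
    (t ∧ p): α-rule — add t, p.
    ¬(r ∧ ((q → p) ↔ ¬p)): β-rule — branch into ¬r  //  ¬((q → p) ↔ ¬p).
      branch 1.1 (add ¬r):
        ○ open, literals {p=T, r=F, t=T}.
      branch 1.2 (add ¬((q → p) ↔ ¬p)):
        ¬((q → p) ↔ ¬p): β-rule — branch into (q → p), ¬¬p  //  ¬(q → p), ¬p.
          branch 1.2.1 (add (q → p), ¬¬p):
            (q → p): β-rule — branch into ¬q  //  p.
              branch 1.2.1.1 (add ¬q):
                ○ open, literals {p=T, q=F, t=T}.
              branch 1.2.1.2 (add p):
                ○ open, literals {p=T, t=T}.
          branch 1.2.2 (add ¬(q → p), ¬p):
            × closes — contains both p and ¬p.
  branch 2 (add q):
    ¬(r ∧ ((q → p) ↔ ¬p)): β-rule — branch into ¬r  //  ¬((q → p) ↔ ¬p).
      branch 2.1 (add ¬r):
        ○ open, literals {q=T, r=F}.
      branch 2.2 (add ¬((q → p) ↔ ¬p)):
        ¬((q → p) ↔ ¬p): β-rule — branch into (q → p), ¬¬p  //  ¬(q → p), ¬p.
          branch 2.2.1 (add (q → p), ¬¬p):
            (q → p): β-rule — branch into ¬q  //  p.
              branch 2.2.1.1 (add ¬q):
                × closes — contains both q and ¬q.
              branch 2.2.1.2 (add p):
                ○ open, literals {p=T, q=T}.
          branch 2.2.2 (add ¬(q → p), ¬p):
            ¬(q → p): α-rule — add q, ¬p.
            ○ open, literals {p=F, q=T}.
2 branches closed, 6 open.
An open branch gives a countermodel: p=T, r=F, t=T (unmentioned atoms arbitrary); the premises hold there but the conclusion fails.

No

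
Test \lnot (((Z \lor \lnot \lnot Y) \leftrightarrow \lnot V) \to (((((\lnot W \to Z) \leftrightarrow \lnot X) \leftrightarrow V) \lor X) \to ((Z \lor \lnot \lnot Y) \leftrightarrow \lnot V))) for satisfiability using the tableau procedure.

Unsatisfiable

Initial set: {\lnot (((Z \lor \lnot \lnot Y) \leftrightarrow \lnot V) \to (((((\lnot W \to Z) \leftrightarrow \lnot X) \leftrightarrow V) \lor X) \to ((Z \lor \lnot \lnot Y) \leftrightarrow \lnot V)))}.
\lnot (((Z \lor \lnot \lnot Y) \leftrightarrow \lnot V) \to (((((\lnot W \to Z) \leftrightarrow \lnot X) \leftrightarrow V) \lor X) \to ((Z \lor \lnot \lnot Y) \leftrightarrow \lnot V))): α-rule — add ((Z \lor \lnot \lnot Y) \leftrightarrow \lnot V), \lnot (((((\lnot W \to Z) \leftrightarrow \lnot X) \leftrightarrow V) \lor X) \to ((Z \lor \lnot \lnot Y) \leftrightarrow \lnot V)).
\lnot (((((\lnot W \to Z) \leftrightarrow \lnot X) \leftrightarrow V) \lor X) \to ((Z \lor \lnot \lnot Y) \leftrightarrow \lnot V)): α-rule — add ((((\lnot W \to Z) \leftrightarrow \lnot X) \leftrightarrow V) \lor X), \lnot ((Z \lor \lnot \lnot Y) \leftrightarrow \lnot V).
((Z \lor \lnot \lnot Y) \leftrightarrow \lnot V): β-rule — branch into (Z \lor \lnot \lnot Y), \lnot V  //  \lnot (Z \lor \lnot \lnot Y), \lnot \lnot V.
  branch 1 (add (Z \lor \lnot \lnot Y), \lnot V):
    ((((\lnot W \to Z) \leftrightarrow \lnot X) \leftrightarrow V) \lor X): β-rule — branch into (((\lnot W \to Z) \leftrightarrow \lnot X) \leftrightarrow V)  //  X.
      branch 1.1 (add (((\lnot W \to Z) \leftrightarrow \lnot X) \leftrightarrow V)):
        \lnot ((Z \lor \lnot \lnot Y) \leftrightarrow \lnot V): β-rule — branch into (Z \lor \lnot \lnot Y), \lnot \lnot V  //  \lnot (Z \lor \lnot \lnot Y), \lnot V.
          branch 1.1.1 (add (Z \lor \lnot \lnot Y), \lnot \lnot V):
            × closes — contains both V and \lnot V.
          branch 1.1.2 (add \lnot (Z \lor \lnot \lnot Y), \lnot V):
            \lnot (Z \lor \lnot \lnot Y): α-rule — add \lnot Z, \lnot \lnot \lnot Y.
            \lnot \lnot \lnot Y: drop double negation, giving \lnot Y.
            (Z \lor \lnot \lnot Y): β-rule — branch into Z  //  \lnot \lnot Y.
              branch 1.1.2.1 (add Z):
                × closes — contains both Z and \lnot Z.
              branch 1.1.2.2 (add \lnot \lnot Y):
                \lnot \lnot Y: drop double negation, giving Y.
                × closes — contains both Y and \lnot Y.
      branch 1.2 (add X):
        \lnot ((Z \lor \lnot \lnot Y) \leftrightarrow \lnot V): β-rule — branch into (Z \lor \lnot \lnot Y), \lnot \lnot V  //  \lnot (Z \lor \lnot \lnot Y), \lnot V.
          branch 1.2.1 (add (Z \lor \lnot \lnot Y), \lnot \lnot V):
            × closes — contains both V and \lnot V.
          branch 1.2.2 (add \lnot (Z \lor \lnot \lnot Y), \lnot V):
            \lnot (Z \lor \lnot \lnot Y): α-rule — add \lnot Z, \lnot \lnot \lnot Y.
            \lnot \lnot \lnot Y: drop double negation, giving \lnot Y.
            (Z \lor \lnot \lnot Y): β-rule — branch into Z  //  \lnot \lnot Y.
              branch 1.2.2.1 (add Z):
                × closes — contains both Z and \lnot Z.
              branch 1.2.2.2 (add \lnot \lnot Y):
                \lnot \lnot Y: drop double negation, giving Y.
                × closes — contains both Y and \lnot Y.
  branch 2 (add \lnot (Z \lor \lnot \lnot Y), \lnot \lnot V):
    \lnot (Z \lor \lnot \lnot Y): α-rule — add \lnot Z, \lnot \lnot \lnot Y.
    \lnot \lnot \lnot Y: drop double negation, giving \lnot Y.
    ((((\lnot W \to Z) \leftrightarrow \lnot X) \leftrightarrow V) \lor X): β-rule — branch into (((\lnot W \to Z) \leftrightarrow \lnot X) \leftrightarrow V)  //  X.
      branch 2.1 (add (((\lnot W \to Z) \leftrightarrow \lnot X) \leftrightarrow V)):
        \lnot ((Z \lor \lnot \lnot Y) \leftrightarrow \lnot V): β-rule — branch into (Z \lor \lnot \lnot Y), \lnot \lnot V  //  \lnot (Z \lor \lnot \lnot Y), \lnot V.
          branch 2.1.1 (add (Z \lor \lnot \lnot Y), \lnot \lnot V):
            (((\lnot W \to Z) \leftrightarrow \lnot X) \leftrightarrow V): β-rule — branch into ((\lnot W \to Z) \leftrightarrow \lnot X), V  //  \lnot ((\lnot W \to Z) \leftrightarrow \lnot X), \lnot V.
              branch 2.1.1.1 (add ((\lnot W \to Z) \leftrightarrow \lnot X), V):
                (Z \lor \lnot \lnot Y): β-rule — branch into Z  //  \lnot \lnot Y.
                  branch 2.1.1.1.1 (add Z):
                    × closes — contains both Z and \lnot Z.
                  branch 2.1.1.1.2 (add \lnot \lnot Y):
                    \lnot \lnot Y: drop double negation, giving Y.
                    × closes — contains both Y and \lnot Y.
              branch 2.1.1.2 (add \lnot ((\lnot W \to Z) \leftrightarrow \lnot X), \lnot V):
                × closes — contains both V and \lnot V.
          branch 2.1.2 (add \lnot (Z \lor \lnot \lnot Y), \lnot V):
            × closes — contains both V and \lnot V.
      branch 2.2 (add X):
        \lnot ((Z \lor \lnot \lnot Y) \leftrightarrow \lnot V): β-rule — branch into (Z \lor \lnot \lnot Y), \lnot \lnot V  //  \lnot (Z \lor \lnot \lnot Y), \lnot V.
          branch 2.2.1 (add (Z \lor \lnot \lnot Y), \lnot \lnot V):
            (Z \lor \lnot \lnot Y): β-rule — branch into Z  //  \lnot \lnot Y.
              branch 2.2.1.1 (add Z):
                × closes — contains both Z and \lnot Z.
              branch 2.2.1.2 (add \lnot \lnot Y):
                \lnot \lnot Y: drop double negation, giving Y.
                × closes — contains both Y and \lnot Y.
          branch 2.2.2 (add \lnot (Z \lor \lnot \lnot Y), \lnot V):
            × closes — contains both V and \lnot V.
All 13 branches close.
Every branch closed; the formula is unsatisfiable.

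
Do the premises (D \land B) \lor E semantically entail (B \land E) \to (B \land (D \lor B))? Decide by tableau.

Initial set: {T ((D \land B) \lor E); F ((B \land E) \to (B \land (D \lor B)))}.
F ((B \land E) \to (B \land (D \lor B))): α-rule — add T (B \land E), F (B \land (D \lor B)).
T (B \land E): α-rule — add T B, T E.
T ((D \land B) \lor E): β-rule — branch into T (D \land B)  //  T E.
  branch 1 (add T (D \land B)):
    T (D \land B): α-rule — add T D, T B.
    F (B \land (D \lor B)): β-rule — branch into F B  //  F (D \lor B).
      branch 1.1 (add F B):
        × closes — contains both B and \lnot B.
      branch 1.2 (add F (D \lor B)):
        F (D \lor B): α-rule — add F D, F B.
        × closes — contains both D and \lnot D.
  branch 2 (add T E):
    F (B \land (D \lor B)): β-rule — branch into F B  //  F (D \lor B).
      branch 2.1 (add F B):
        × closes — contains both B and \lnot B.
      branch 2.2 (add F (D \lor B)):
        F (D \lor B): α-rule — add F D, F B.
        × closes — contains both B and \lnot B.
All 4 branches close.
Every branch closed, so the premises entail the conclusion.

Yes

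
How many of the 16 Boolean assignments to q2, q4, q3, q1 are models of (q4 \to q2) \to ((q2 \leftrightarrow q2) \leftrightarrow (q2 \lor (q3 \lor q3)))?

Initial set: {((q4 \to q2) \to ((q2 \leftrightarrow q2) \leftrightarrow (q2 \lor (q3 \lor q3))))}.
((q4 \to q2) \to ((q2 \leftrightarrow q2) \leftrightarrow (q2 \lor (q3 \lor q3)))): β-rule — branch into \lnot (q4 \to q2)  //  ((q2 \leftrightarrow q2) \leftrightarrow (q2 \lor (q3 \lor q3))).
  branch 1 (add \lnot (q4 \to q2)):
    \lnot (q4 \to q2): α-rule — add q4, \lnot q2.
    ○ open, literals {q2=0, q4=1}.
  branch 2 (add ((q2 \leftrightarrow q2) \leftrightarrow (q2 \lor (q3 \lor q3)))):
    ((q2 \leftrightarrow q2) \leftrightarrow (q2 \lor (q3 \lor q3))): β-rule — branch into (q2 \leftrightarrow q2), (q2 \lor (q3 \lor q3))  //  \lnot (q2 \leftrightarrow q2), \lnot (q2 \lor (q3 \lor q3)).
      branch 2.1 (add (q2 \leftrightarrow q2), (q2 \lor (q3 \lor q3))):
        (q2 \leftrightarrow q2): β-rule — branch into q2, q2  //  \lnot q2, \lnot q2.
          branch 2.1.1 (add q2, q2):
            (q2 \lor (q3 \lor q3)): β-rule — branch into q2  //  (q3 \lor q3).
              branch 2.1.1.1 (add q2):
                ○ open, literals {q2=1}.
              branch 2.1.1.2 (add (q3 \lor q3)):
                (q3 \lor q3): β-rule — branch into q3  //  q3.
                  branch 2.1.1.2.1 (add q3):
                    ○ open, literals {q2=1, q3=1}.
                  branch 2.1.1.2.2 (add q3):
                    ○ open, literals {q2=1, q3=1}.
          branch 2.1.2 (add \lnot q2, \lnot q2):
            (q2 \lor (q3 \lor q3)): β-rule — branch into q2  //  (q3 \lor q3).
              branch 2.1.2.1 (add q2):
                × closes — contains both q2 and \lnot q2.
              branch 2.1.2.2 (add (q3 \lor q3)):
                (q3 \lor q3): β-rule — branch into q3  //  q3.
                  branch 2.1.2.2.1 (add q3):
                    ○ open, literals {q2=0, q3=1}.
                  branch 2.1.2.2.2 (add q3):
                    ○ open, literals {q2=0, q3=1}.
      branch 2.2 (add \lnot (q2 \leftrightarrow q2), \lnot (q2 \lor (q3 \lor q3))):
        \lnot (q2 \lor (q3 \lor q3)): α-rule — add \lnot q2, \lnot (q3 \lor q3).
        \lnot (q3 \lor q3): α-rule — add \lnot q3, \lnot q3.
        \lnot (q2 \leftrightarrow q2): β-rule — branch into q2, \lnot q2  //  \lnot q2, q2.
          branch 2.2.1 (add q2, \lnot q2):
            × closes — contains both q2 and \lnot q2.
          branch 2.2.2 (add \lnot q2, q2):
            × closes — contains both q2 and \lnot q2.
3 branches closed, 6 open.
Each open branch fixes some atoms; the unmentioned ones are free. Counting distinct full assignments: branch {q2=0, q4=1} (q3, q1) contributes 4 new; branch {q2=1} (q4, q3, q1) contributes 8 new; branch {q2=1, q3=1} (q4, q1) contributes 0 new; branch {q2=1, q3=1} (q4, q1) contributes 0 new; branch {q2=0, q3=1} (q4, q1) contributes 2 new; branch {q2=0, q3=1} (q4, q1) contributes 0 new. Total: 14.

14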